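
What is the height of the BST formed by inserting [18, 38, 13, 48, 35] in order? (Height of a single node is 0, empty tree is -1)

Insertion order: [18, 38, 13, 48, 35]
Tree (level-order array): [18, 13, 38, None, None, 35, 48]
Compute height bottom-up (empty subtree = -1):
  height(13) = 1 + max(-1, -1) = 0
  height(35) = 1 + max(-1, -1) = 0
  height(48) = 1 + max(-1, -1) = 0
  height(38) = 1 + max(0, 0) = 1
  height(18) = 1 + max(0, 1) = 2
Height = 2


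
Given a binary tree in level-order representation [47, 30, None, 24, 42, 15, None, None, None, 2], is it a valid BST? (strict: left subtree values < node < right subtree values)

Level-order array: [47, 30, None, 24, 42, 15, None, None, None, 2]
Validate using subtree bounds (lo, hi): at each node, require lo < value < hi,
then recurse left with hi=value and right with lo=value.
Preorder trace (stopping at first violation):
  at node 47 with bounds (-inf, +inf): OK
  at node 30 with bounds (-inf, 47): OK
  at node 24 with bounds (-inf, 30): OK
  at node 15 with bounds (-inf, 24): OK
  at node 2 with bounds (-inf, 15): OK
  at node 42 with bounds (30, 47): OK
No violation found at any node.
Result: Valid BST


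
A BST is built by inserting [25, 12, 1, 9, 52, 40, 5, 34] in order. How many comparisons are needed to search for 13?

Search path for 13: 25 -> 12
Found: False
Comparisons: 2


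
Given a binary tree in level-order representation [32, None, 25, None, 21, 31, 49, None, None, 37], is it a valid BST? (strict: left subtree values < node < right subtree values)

Level-order array: [32, None, 25, None, 21, 31, 49, None, None, 37]
Validate using subtree bounds (lo, hi): at each node, require lo < value < hi,
then recurse left with hi=value and right with lo=value.
Preorder trace (stopping at first violation):
  at node 32 with bounds (-inf, +inf): OK
  at node 25 with bounds (32, +inf): VIOLATION
Node 25 violates its bound: not (32 < 25 < +inf).
Result: Not a valid BST


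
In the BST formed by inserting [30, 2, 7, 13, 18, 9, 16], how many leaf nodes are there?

Tree built from: [30, 2, 7, 13, 18, 9, 16]
Tree (level-order array): [30, 2, None, None, 7, None, 13, 9, 18, None, None, 16]
Rule: A leaf has 0 children.
Per-node child counts:
  node 30: 1 child(ren)
  node 2: 1 child(ren)
  node 7: 1 child(ren)
  node 13: 2 child(ren)
  node 9: 0 child(ren)
  node 18: 1 child(ren)
  node 16: 0 child(ren)
Matching nodes: [9, 16]
Count of leaf nodes: 2


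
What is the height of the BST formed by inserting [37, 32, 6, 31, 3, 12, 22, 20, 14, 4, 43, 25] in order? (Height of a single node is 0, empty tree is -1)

Insertion order: [37, 32, 6, 31, 3, 12, 22, 20, 14, 4, 43, 25]
Tree (level-order array): [37, 32, 43, 6, None, None, None, 3, 31, None, 4, 12, None, None, None, None, 22, 20, 25, 14]
Compute height bottom-up (empty subtree = -1):
  height(4) = 1 + max(-1, -1) = 0
  height(3) = 1 + max(-1, 0) = 1
  height(14) = 1 + max(-1, -1) = 0
  height(20) = 1 + max(0, -1) = 1
  height(25) = 1 + max(-1, -1) = 0
  height(22) = 1 + max(1, 0) = 2
  height(12) = 1 + max(-1, 2) = 3
  height(31) = 1 + max(3, -1) = 4
  height(6) = 1 + max(1, 4) = 5
  height(32) = 1 + max(5, -1) = 6
  height(43) = 1 + max(-1, -1) = 0
  height(37) = 1 + max(6, 0) = 7
Height = 7


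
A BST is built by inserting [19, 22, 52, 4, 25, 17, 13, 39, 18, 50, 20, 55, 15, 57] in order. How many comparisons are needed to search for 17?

Search path for 17: 19 -> 4 -> 17
Found: True
Comparisons: 3


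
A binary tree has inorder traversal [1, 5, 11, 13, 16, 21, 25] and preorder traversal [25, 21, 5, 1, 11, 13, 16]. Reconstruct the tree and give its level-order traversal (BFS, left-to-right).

Inorder:  [1, 5, 11, 13, 16, 21, 25]
Preorder: [25, 21, 5, 1, 11, 13, 16]
Algorithm: preorder visits root first, so consume preorder in order;
for each root, split the current inorder slice at that value into
left-subtree inorder and right-subtree inorder, then recurse.
Recursive splits:
  root=25; inorder splits into left=[1, 5, 11, 13, 16, 21], right=[]
  root=21; inorder splits into left=[1, 5, 11, 13, 16], right=[]
  root=5; inorder splits into left=[1], right=[11, 13, 16]
  root=1; inorder splits into left=[], right=[]
  root=11; inorder splits into left=[], right=[13, 16]
  root=13; inorder splits into left=[], right=[16]
  root=16; inorder splits into left=[], right=[]
Reconstructed level-order: [25, 21, 5, 1, 11, 13, 16]


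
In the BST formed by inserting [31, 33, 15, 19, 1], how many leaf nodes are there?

Tree built from: [31, 33, 15, 19, 1]
Tree (level-order array): [31, 15, 33, 1, 19]
Rule: A leaf has 0 children.
Per-node child counts:
  node 31: 2 child(ren)
  node 15: 2 child(ren)
  node 1: 0 child(ren)
  node 19: 0 child(ren)
  node 33: 0 child(ren)
Matching nodes: [1, 19, 33]
Count of leaf nodes: 3


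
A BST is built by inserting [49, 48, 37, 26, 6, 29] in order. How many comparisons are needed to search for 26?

Search path for 26: 49 -> 48 -> 37 -> 26
Found: True
Comparisons: 4


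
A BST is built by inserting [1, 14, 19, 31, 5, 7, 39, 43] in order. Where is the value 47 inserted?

Starting tree (level order): [1, None, 14, 5, 19, None, 7, None, 31, None, None, None, 39, None, 43]
Insertion path: 1 -> 14 -> 19 -> 31 -> 39 -> 43
Result: insert 47 as right child of 43
Final tree (level order): [1, None, 14, 5, 19, None, 7, None, 31, None, None, None, 39, None, 43, None, 47]


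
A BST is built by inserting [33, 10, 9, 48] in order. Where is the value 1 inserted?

Starting tree (level order): [33, 10, 48, 9]
Insertion path: 33 -> 10 -> 9
Result: insert 1 as left child of 9
Final tree (level order): [33, 10, 48, 9, None, None, None, 1]


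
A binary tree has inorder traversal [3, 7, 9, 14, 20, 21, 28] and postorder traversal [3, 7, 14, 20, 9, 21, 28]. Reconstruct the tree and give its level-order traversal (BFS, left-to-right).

Inorder:   [3, 7, 9, 14, 20, 21, 28]
Postorder: [3, 7, 14, 20, 9, 21, 28]
Algorithm: postorder visits root last, so walk postorder right-to-left;
each value is the root of the current inorder slice — split it at that
value, recurse on the right subtree first, then the left.
Recursive splits:
  root=28; inorder splits into left=[3, 7, 9, 14, 20, 21], right=[]
  root=21; inorder splits into left=[3, 7, 9, 14, 20], right=[]
  root=9; inorder splits into left=[3, 7], right=[14, 20]
  root=20; inorder splits into left=[14], right=[]
  root=14; inorder splits into left=[], right=[]
  root=7; inorder splits into left=[3], right=[]
  root=3; inorder splits into left=[], right=[]
Reconstructed level-order: [28, 21, 9, 7, 20, 3, 14]


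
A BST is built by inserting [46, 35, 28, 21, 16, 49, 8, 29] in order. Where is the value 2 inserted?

Starting tree (level order): [46, 35, 49, 28, None, None, None, 21, 29, 16, None, None, None, 8]
Insertion path: 46 -> 35 -> 28 -> 21 -> 16 -> 8
Result: insert 2 as left child of 8
Final tree (level order): [46, 35, 49, 28, None, None, None, 21, 29, 16, None, None, None, 8, None, 2]


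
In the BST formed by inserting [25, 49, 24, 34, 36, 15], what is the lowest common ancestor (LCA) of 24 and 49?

Tree insertion order: [25, 49, 24, 34, 36, 15]
Tree (level-order array): [25, 24, 49, 15, None, 34, None, None, None, None, 36]
In a BST, the LCA of p=24, q=49 is the first node v on the
root-to-leaf path with p <= v <= q (go left if both < v, right if both > v).
Walk from root:
  at 25: 24 <= 25 <= 49, this is the LCA
LCA = 25


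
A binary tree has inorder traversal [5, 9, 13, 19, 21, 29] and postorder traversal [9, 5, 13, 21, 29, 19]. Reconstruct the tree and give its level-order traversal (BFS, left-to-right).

Inorder:   [5, 9, 13, 19, 21, 29]
Postorder: [9, 5, 13, 21, 29, 19]
Algorithm: postorder visits root last, so walk postorder right-to-left;
each value is the root of the current inorder slice — split it at that
value, recurse on the right subtree first, then the left.
Recursive splits:
  root=19; inorder splits into left=[5, 9, 13], right=[21, 29]
  root=29; inorder splits into left=[21], right=[]
  root=21; inorder splits into left=[], right=[]
  root=13; inorder splits into left=[5, 9], right=[]
  root=5; inorder splits into left=[], right=[9]
  root=9; inorder splits into left=[], right=[]
Reconstructed level-order: [19, 13, 29, 5, 21, 9]


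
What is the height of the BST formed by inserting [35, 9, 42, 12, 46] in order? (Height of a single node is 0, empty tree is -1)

Insertion order: [35, 9, 42, 12, 46]
Tree (level-order array): [35, 9, 42, None, 12, None, 46]
Compute height bottom-up (empty subtree = -1):
  height(12) = 1 + max(-1, -1) = 0
  height(9) = 1 + max(-1, 0) = 1
  height(46) = 1 + max(-1, -1) = 0
  height(42) = 1 + max(-1, 0) = 1
  height(35) = 1 + max(1, 1) = 2
Height = 2


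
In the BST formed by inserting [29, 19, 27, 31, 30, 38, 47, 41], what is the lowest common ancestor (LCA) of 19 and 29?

Tree insertion order: [29, 19, 27, 31, 30, 38, 47, 41]
Tree (level-order array): [29, 19, 31, None, 27, 30, 38, None, None, None, None, None, 47, 41]
In a BST, the LCA of p=19, q=29 is the first node v on the
root-to-leaf path with p <= v <= q (go left if both < v, right if both > v).
Walk from root:
  at 29: 19 <= 29 <= 29, this is the LCA
LCA = 29


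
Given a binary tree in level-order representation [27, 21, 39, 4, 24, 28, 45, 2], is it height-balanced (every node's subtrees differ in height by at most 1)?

Tree (level-order array): [27, 21, 39, 4, 24, 28, 45, 2]
Definition: a tree is height-balanced if, at every node, |h(left) - h(right)| <= 1 (empty subtree has height -1).
Bottom-up per-node check:
  node 2: h_left=-1, h_right=-1, diff=0 [OK], height=0
  node 4: h_left=0, h_right=-1, diff=1 [OK], height=1
  node 24: h_left=-1, h_right=-1, diff=0 [OK], height=0
  node 21: h_left=1, h_right=0, diff=1 [OK], height=2
  node 28: h_left=-1, h_right=-1, diff=0 [OK], height=0
  node 45: h_left=-1, h_right=-1, diff=0 [OK], height=0
  node 39: h_left=0, h_right=0, diff=0 [OK], height=1
  node 27: h_left=2, h_right=1, diff=1 [OK], height=3
All nodes satisfy the balance condition.
Result: Balanced


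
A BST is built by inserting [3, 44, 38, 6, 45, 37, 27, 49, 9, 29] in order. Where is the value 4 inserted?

Starting tree (level order): [3, None, 44, 38, 45, 6, None, None, 49, None, 37, None, None, 27, None, 9, 29]
Insertion path: 3 -> 44 -> 38 -> 6
Result: insert 4 as left child of 6
Final tree (level order): [3, None, 44, 38, 45, 6, None, None, 49, 4, 37, None, None, None, None, 27, None, 9, 29]


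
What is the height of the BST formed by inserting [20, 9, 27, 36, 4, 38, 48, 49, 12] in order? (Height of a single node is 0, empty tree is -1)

Insertion order: [20, 9, 27, 36, 4, 38, 48, 49, 12]
Tree (level-order array): [20, 9, 27, 4, 12, None, 36, None, None, None, None, None, 38, None, 48, None, 49]
Compute height bottom-up (empty subtree = -1):
  height(4) = 1 + max(-1, -1) = 0
  height(12) = 1 + max(-1, -1) = 0
  height(9) = 1 + max(0, 0) = 1
  height(49) = 1 + max(-1, -1) = 0
  height(48) = 1 + max(-1, 0) = 1
  height(38) = 1 + max(-1, 1) = 2
  height(36) = 1 + max(-1, 2) = 3
  height(27) = 1 + max(-1, 3) = 4
  height(20) = 1 + max(1, 4) = 5
Height = 5


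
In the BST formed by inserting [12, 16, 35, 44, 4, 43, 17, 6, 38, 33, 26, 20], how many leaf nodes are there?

Tree built from: [12, 16, 35, 44, 4, 43, 17, 6, 38, 33, 26, 20]
Tree (level-order array): [12, 4, 16, None, 6, None, 35, None, None, 17, 44, None, 33, 43, None, 26, None, 38, None, 20]
Rule: A leaf has 0 children.
Per-node child counts:
  node 12: 2 child(ren)
  node 4: 1 child(ren)
  node 6: 0 child(ren)
  node 16: 1 child(ren)
  node 35: 2 child(ren)
  node 17: 1 child(ren)
  node 33: 1 child(ren)
  node 26: 1 child(ren)
  node 20: 0 child(ren)
  node 44: 1 child(ren)
  node 43: 1 child(ren)
  node 38: 0 child(ren)
Matching nodes: [6, 20, 38]
Count of leaf nodes: 3


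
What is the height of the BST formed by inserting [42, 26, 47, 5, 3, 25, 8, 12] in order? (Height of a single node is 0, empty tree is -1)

Insertion order: [42, 26, 47, 5, 3, 25, 8, 12]
Tree (level-order array): [42, 26, 47, 5, None, None, None, 3, 25, None, None, 8, None, None, 12]
Compute height bottom-up (empty subtree = -1):
  height(3) = 1 + max(-1, -1) = 0
  height(12) = 1 + max(-1, -1) = 0
  height(8) = 1 + max(-1, 0) = 1
  height(25) = 1 + max(1, -1) = 2
  height(5) = 1 + max(0, 2) = 3
  height(26) = 1 + max(3, -1) = 4
  height(47) = 1 + max(-1, -1) = 0
  height(42) = 1 + max(4, 0) = 5
Height = 5


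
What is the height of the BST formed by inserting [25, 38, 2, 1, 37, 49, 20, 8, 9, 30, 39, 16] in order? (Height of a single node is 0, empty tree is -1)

Insertion order: [25, 38, 2, 1, 37, 49, 20, 8, 9, 30, 39, 16]
Tree (level-order array): [25, 2, 38, 1, 20, 37, 49, None, None, 8, None, 30, None, 39, None, None, 9, None, None, None, None, None, 16]
Compute height bottom-up (empty subtree = -1):
  height(1) = 1 + max(-1, -1) = 0
  height(16) = 1 + max(-1, -1) = 0
  height(9) = 1 + max(-1, 0) = 1
  height(8) = 1 + max(-1, 1) = 2
  height(20) = 1 + max(2, -1) = 3
  height(2) = 1 + max(0, 3) = 4
  height(30) = 1 + max(-1, -1) = 0
  height(37) = 1 + max(0, -1) = 1
  height(39) = 1 + max(-1, -1) = 0
  height(49) = 1 + max(0, -1) = 1
  height(38) = 1 + max(1, 1) = 2
  height(25) = 1 + max(4, 2) = 5
Height = 5


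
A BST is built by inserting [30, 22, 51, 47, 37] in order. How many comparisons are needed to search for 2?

Search path for 2: 30 -> 22
Found: False
Comparisons: 2


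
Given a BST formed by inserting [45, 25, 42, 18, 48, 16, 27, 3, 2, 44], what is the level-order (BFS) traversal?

Tree insertion order: [45, 25, 42, 18, 48, 16, 27, 3, 2, 44]
Tree (level-order array): [45, 25, 48, 18, 42, None, None, 16, None, 27, 44, 3, None, None, None, None, None, 2]
BFS from the root, enqueuing left then right child of each popped node:
  queue [45] -> pop 45, enqueue [25, 48], visited so far: [45]
  queue [25, 48] -> pop 25, enqueue [18, 42], visited so far: [45, 25]
  queue [48, 18, 42] -> pop 48, enqueue [none], visited so far: [45, 25, 48]
  queue [18, 42] -> pop 18, enqueue [16], visited so far: [45, 25, 48, 18]
  queue [42, 16] -> pop 42, enqueue [27, 44], visited so far: [45, 25, 48, 18, 42]
  queue [16, 27, 44] -> pop 16, enqueue [3], visited so far: [45, 25, 48, 18, 42, 16]
  queue [27, 44, 3] -> pop 27, enqueue [none], visited so far: [45, 25, 48, 18, 42, 16, 27]
  queue [44, 3] -> pop 44, enqueue [none], visited so far: [45, 25, 48, 18, 42, 16, 27, 44]
  queue [3] -> pop 3, enqueue [2], visited so far: [45, 25, 48, 18, 42, 16, 27, 44, 3]
  queue [2] -> pop 2, enqueue [none], visited so far: [45, 25, 48, 18, 42, 16, 27, 44, 3, 2]
Result: [45, 25, 48, 18, 42, 16, 27, 44, 3, 2]


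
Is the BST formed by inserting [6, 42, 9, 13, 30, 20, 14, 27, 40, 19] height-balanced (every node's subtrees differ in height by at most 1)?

Tree (level-order array): [6, None, 42, 9, None, None, 13, None, 30, 20, 40, 14, 27, None, None, None, 19]
Definition: a tree is height-balanced if, at every node, |h(left) - h(right)| <= 1 (empty subtree has height -1).
Bottom-up per-node check:
  node 19: h_left=-1, h_right=-1, diff=0 [OK], height=0
  node 14: h_left=-1, h_right=0, diff=1 [OK], height=1
  node 27: h_left=-1, h_right=-1, diff=0 [OK], height=0
  node 20: h_left=1, h_right=0, diff=1 [OK], height=2
  node 40: h_left=-1, h_right=-1, diff=0 [OK], height=0
  node 30: h_left=2, h_right=0, diff=2 [FAIL (|2-0|=2 > 1)], height=3
  node 13: h_left=-1, h_right=3, diff=4 [FAIL (|-1-3|=4 > 1)], height=4
  node 9: h_left=-1, h_right=4, diff=5 [FAIL (|-1-4|=5 > 1)], height=5
  node 42: h_left=5, h_right=-1, diff=6 [FAIL (|5--1|=6 > 1)], height=6
  node 6: h_left=-1, h_right=6, diff=7 [FAIL (|-1-6|=7 > 1)], height=7
Node 30 violates the condition: |2 - 0| = 2 > 1.
Result: Not balanced


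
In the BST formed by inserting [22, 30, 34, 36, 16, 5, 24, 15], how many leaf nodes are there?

Tree built from: [22, 30, 34, 36, 16, 5, 24, 15]
Tree (level-order array): [22, 16, 30, 5, None, 24, 34, None, 15, None, None, None, 36]
Rule: A leaf has 0 children.
Per-node child counts:
  node 22: 2 child(ren)
  node 16: 1 child(ren)
  node 5: 1 child(ren)
  node 15: 0 child(ren)
  node 30: 2 child(ren)
  node 24: 0 child(ren)
  node 34: 1 child(ren)
  node 36: 0 child(ren)
Matching nodes: [15, 24, 36]
Count of leaf nodes: 3


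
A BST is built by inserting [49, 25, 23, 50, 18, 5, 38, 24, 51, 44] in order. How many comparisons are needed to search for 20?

Search path for 20: 49 -> 25 -> 23 -> 18
Found: False
Comparisons: 4


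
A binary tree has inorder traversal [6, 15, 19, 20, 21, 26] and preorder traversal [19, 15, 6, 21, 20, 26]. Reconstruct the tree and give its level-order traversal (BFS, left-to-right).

Inorder:  [6, 15, 19, 20, 21, 26]
Preorder: [19, 15, 6, 21, 20, 26]
Algorithm: preorder visits root first, so consume preorder in order;
for each root, split the current inorder slice at that value into
left-subtree inorder and right-subtree inorder, then recurse.
Recursive splits:
  root=19; inorder splits into left=[6, 15], right=[20, 21, 26]
  root=15; inorder splits into left=[6], right=[]
  root=6; inorder splits into left=[], right=[]
  root=21; inorder splits into left=[20], right=[26]
  root=20; inorder splits into left=[], right=[]
  root=26; inorder splits into left=[], right=[]
Reconstructed level-order: [19, 15, 21, 6, 20, 26]


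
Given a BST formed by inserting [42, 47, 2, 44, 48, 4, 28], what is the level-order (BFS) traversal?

Tree insertion order: [42, 47, 2, 44, 48, 4, 28]
Tree (level-order array): [42, 2, 47, None, 4, 44, 48, None, 28]
BFS from the root, enqueuing left then right child of each popped node:
  queue [42] -> pop 42, enqueue [2, 47], visited so far: [42]
  queue [2, 47] -> pop 2, enqueue [4], visited so far: [42, 2]
  queue [47, 4] -> pop 47, enqueue [44, 48], visited so far: [42, 2, 47]
  queue [4, 44, 48] -> pop 4, enqueue [28], visited so far: [42, 2, 47, 4]
  queue [44, 48, 28] -> pop 44, enqueue [none], visited so far: [42, 2, 47, 4, 44]
  queue [48, 28] -> pop 48, enqueue [none], visited so far: [42, 2, 47, 4, 44, 48]
  queue [28] -> pop 28, enqueue [none], visited so far: [42, 2, 47, 4, 44, 48, 28]
Result: [42, 2, 47, 4, 44, 48, 28]


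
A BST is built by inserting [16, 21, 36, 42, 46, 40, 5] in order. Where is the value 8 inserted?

Starting tree (level order): [16, 5, 21, None, None, None, 36, None, 42, 40, 46]
Insertion path: 16 -> 5
Result: insert 8 as right child of 5
Final tree (level order): [16, 5, 21, None, 8, None, 36, None, None, None, 42, 40, 46]


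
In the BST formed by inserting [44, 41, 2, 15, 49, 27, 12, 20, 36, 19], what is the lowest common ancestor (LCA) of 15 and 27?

Tree insertion order: [44, 41, 2, 15, 49, 27, 12, 20, 36, 19]
Tree (level-order array): [44, 41, 49, 2, None, None, None, None, 15, 12, 27, None, None, 20, 36, 19]
In a BST, the LCA of p=15, q=27 is the first node v on the
root-to-leaf path with p <= v <= q (go left if both < v, right if both > v).
Walk from root:
  at 44: both 15 and 27 < 44, go left
  at 41: both 15 and 27 < 41, go left
  at 2: both 15 and 27 > 2, go right
  at 15: 15 <= 15 <= 27, this is the LCA
LCA = 15


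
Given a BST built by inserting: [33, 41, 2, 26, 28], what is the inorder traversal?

Tree insertion order: [33, 41, 2, 26, 28]
Tree (level-order array): [33, 2, 41, None, 26, None, None, None, 28]
Inorder traversal: [2, 26, 28, 33, 41]


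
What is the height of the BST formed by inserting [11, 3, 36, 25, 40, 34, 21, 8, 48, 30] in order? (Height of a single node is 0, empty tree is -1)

Insertion order: [11, 3, 36, 25, 40, 34, 21, 8, 48, 30]
Tree (level-order array): [11, 3, 36, None, 8, 25, 40, None, None, 21, 34, None, 48, None, None, 30]
Compute height bottom-up (empty subtree = -1):
  height(8) = 1 + max(-1, -1) = 0
  height(3) = 1 + max(-1, 0) = 1
  height(21) = 1 + max(-1, -1) = 0
  height(30) = 1 + max(-1, -1) = 0
  height(34) = 1 + max(0, -1) = 1
  height(25) = 1 + max(0, 1) = 2
  height(48) = 1 + max(-1, -1) = 0
  height(40) = 1 + max(-1, 0) = 1
  height(36) = 1 + max(2, 1) = 3
  height(11) = 1 + max(1, 3) = 4
Height = 4


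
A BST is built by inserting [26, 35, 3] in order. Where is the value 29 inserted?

Starting tree (level order): [26, 3, 35]
Insertion path: 26 -> 35
Result: insert 29 as left child of 35
Final tree (level order): [26, 3, 35, None, None, 29]


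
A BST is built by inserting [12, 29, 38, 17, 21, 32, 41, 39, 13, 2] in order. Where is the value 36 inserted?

Starting tree (level order): [12, 2, 29, None, None, 17, 38, 13, 21, 32, 41, None, None, None, None, None, None, 39]
Insertion path: 12 -> 29 -> 38 -> 32
Result: insert 36 as right child of 32
Final tree (level order): [12, 2, 29, None, None, 17, 38, 13, 21, 32, 41, None, None, None, None, None, 36, 39]


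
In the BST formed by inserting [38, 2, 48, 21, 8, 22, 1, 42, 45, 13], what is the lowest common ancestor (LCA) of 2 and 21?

Tree insertion order: [38, 2, 48, 21, 8, 22, 1, 42, 45, 13]
Tree (level-order array): [38, 2, 48, 1, 21, 42, None, None, None, 8, 22, None, 45, None, 13]
In a BST, the LCA of p=2, q=21 is the first node v on the
root-to-leaf path with p <= v <= q (go left if both < v, right if both > v).
Walk from root:
  at 38: both 2 and 21 < 38, go left
  at 2: 2 <= 2 <= 21, this is the LCA
LCA = 2


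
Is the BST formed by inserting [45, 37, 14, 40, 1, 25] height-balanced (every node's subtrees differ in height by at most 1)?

Tree (level-order array): [45, 37, None, 14, 40, 1, 25]
Definition: a tree is height-balanced if, at every node, |h(left) - h(right)| <= 1 (empty subtree has height -1).
Bottom-up per-node check:
  node 1: h_left=-1, h_right=-1, diff=0 [OK], height=0
  node 25: h_left=-1, h_right=-1, diff=0 [OK], height=0
  node 14: h_left=0, h_right=0, diff=0 [OK], height=1
  node 40: h_left=-1, h_right=-1, diff=0 [OK], height=0
  node 37: h_left=1, h_right=0, diff=1 [OK], height=2
  node 45: h_left=2, h_right=-1, diff=3 [FAIL (|2--1|=3 > 1)], height=3
Node 45 violates the condition: |2 - -1| = 3 > 1.
Result: Not balanced


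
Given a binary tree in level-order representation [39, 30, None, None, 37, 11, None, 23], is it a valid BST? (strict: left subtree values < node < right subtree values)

Level-order array: [39, 30, None, None, 37, 11, None, 23]
Validate using subtree bounds (lo, hi): at each node, require lo < value < hi,
then recurse left with hi=value and right with lo=value.
Preorder trace (stopping at first violation):
  at node 39 with bounds (-inf, +inf): OK
  at node 30 with bounds (-inf, 39): OK
  at node 37 with bounds (30, 39): OK
  at node 11 with bounds (30, 37): VIOLATION
Node 11 violates its bound: not (30 < 11 < 37).
Result: Not a valid BST


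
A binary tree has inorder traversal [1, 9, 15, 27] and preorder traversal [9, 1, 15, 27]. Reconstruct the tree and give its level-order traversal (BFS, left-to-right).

Inorder:  [1, 9, 15, 27]
Preorder: [9, 1, 15, 27]
Algorithm: preorder visits root first, so consume preorder in order;
for each root, split the current inorder slice at that value into
left-subtree inorder and right-subtree inorder, then recurse.
Recursive splits:
  root=9; inorder splits into left=[1], right=[15, 27]
  root=1; inorder splits into left=[], right=[]
  root=15; inorder splits into left=[], right=[27]
  root=27; inorder splits into left=[], right=[]
Reconstructed level-order: [9, 1, 15, 27]


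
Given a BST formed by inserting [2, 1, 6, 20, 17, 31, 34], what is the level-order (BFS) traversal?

Tree insertion order: [2, 1, 6, 20, 17, 31, 34]
Tree (level-order array): [2, 1, 6, None, None, None, 20, 17, 31, None, None, None, 34]
BFS from the root, enqueuing left then right child of each popped node:
  queue [2] -> pop 2, enqueue [1, 6], visited so far: [2]
  queue [1, 6] -> pop 1, enqueue [none], visited so far: [2, 1]
  queue [6] -> pop 6, enqueue [20], visited so far: [2, 1, 6]
  queue [20] -> pop 20, enqueue [17, 31], visited so far: [2, 1, 6, 20]
  queue [17, 31] -> pop 17, enqueue [none], visited so far: [2, 1, 6, 20, 17]
  queue [31] -> pop 31, enqueue [34], visited so far: [2, 1, 6, 20, 17, 31]
  queue [34] -> pop 34, enqueue [none], visited so far: [2, 1, 6, 20, 17, 31, 34]
Result: [2, 1, 6, 20, 17, 31, 34]


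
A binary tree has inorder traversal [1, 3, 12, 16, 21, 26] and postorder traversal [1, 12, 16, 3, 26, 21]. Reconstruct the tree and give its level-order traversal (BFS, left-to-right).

Inorder:   [1, 3, 12, 16, 21, 26]
Postorder: [1, 12, 16, 3, 26, 21]
Algorithm: postorder visits root last, so walk postorder right-to-left;
each value is the root of the current inorder slice — split it at that
value, recurse on the right subtree first, then the left.
Recursive splits:
  root=21; inorder splits into left=[1, 3, 12, 16], right=[26]
  root=26; inorder splits into left=[], right=[]
  root=3; inorder splits into left=[1], right=[12, 16]
  root=16; inorder splits into left=[12], right=[]
  root=12; inorder splits into left=[], right=[]
  root=1; inorder splits into left=[], right=[]
Reconstructed level-order: [21, 3, 26, 1, 16, 12]


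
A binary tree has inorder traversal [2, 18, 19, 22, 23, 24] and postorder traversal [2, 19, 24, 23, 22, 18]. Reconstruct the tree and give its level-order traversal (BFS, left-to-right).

Inorder:   [2, 18, 19, 22, 23, 24]
Postorder: [2, 19, 24, 23, 22, 18]
Algorithm: postorder visits root last, so walk postorder right-to-left;
each value is the root of the current inorder slice — split it at that
value, recurse on the right subtree first, then the left.
Recursive splits:
  root=18; inorder splits into left=[2], right=[19, 22, 23, 24]
  root=22; inorder splits into left=[19], right=[23, 24]
  root=23; inorder splits into left=[], right=[24]
  root=24; inorder splits into left=[], right=[]
  root=19; inorder splits into left=[], right=[]
  root=2; inorder splits into left=[], right=[]
Reconstructed level-order: [18, 2, 22, 19, 23, 24]


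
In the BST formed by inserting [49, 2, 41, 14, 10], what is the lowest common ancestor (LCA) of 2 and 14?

Tree insertion order: [49, 2, 41, 14, 10]
Tree (level-order array): [49, 2, None, None, 41, 14, None, 10]
In a BST, the LCA of p=2, q=14 is the first node v on the
root-to-leaf path with p <= v <= q (go left if both < v, right if both > v).
Walk from root:
  at 49: both 2 and 14 < 49, go left
  at 2: 2 <= 2 <= 14, this is the LCA
LCA = 2


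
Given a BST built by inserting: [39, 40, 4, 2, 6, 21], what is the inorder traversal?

Tree insertion order: [39, 40, 4, 2, 6, 21]
Tree (level-order array): [39, 4, 40, 2, 6, None, None, None, None, None, 21]
Inorder traversal: [2, 4, 6, 21, 39, 40]


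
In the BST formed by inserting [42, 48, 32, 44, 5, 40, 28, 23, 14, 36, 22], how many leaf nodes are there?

Tree built from: [42, 48, 32, 44, 5, 40, 28, 23, 14, 36, 22]
Tree (level-order array): [42, 32, 48, 5, 40, 44, None, None, 28, 36, None, None, None, 23, None, None, None, 14, None, None, 22]
Rule: A leaf has 0 children.
Per-node child counts:
  node 42: 2 child(ren)
  node 32: 2 child(ren)
  node 5: 1 child(ren)
  node 28: 1 child(ren)
  node 23: 1 child(ren)
  node 14: 1 child(ren)
  node 22: 0 child(ren)
  node 40: 1 child(ren)
  node 36: 0 child(ren)
  node 48: 1 child(ren)
  node 44: 0 child(ren)
Matching nodes: [22, 36, 44]
Count of leaf nodes: 3


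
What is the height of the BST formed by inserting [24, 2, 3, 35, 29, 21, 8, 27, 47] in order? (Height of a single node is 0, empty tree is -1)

Insertion order: [24, 2, 3, 35, 29, 21, 8, 27, 47]
Tree (level-order array): [24, 2, 35, None, 3, 29, 47, None, 21, 27, None, None, None, 8]
Compute height bottom-up (empty subtree = -1):
  height(8) = 1 + max(-1, -1) = 0
  height(21) = 1 + max(0, -1) = 1
  height(3) = 1 + max(-1, 1) = 2
  height(2) = 1 + max(-1, 2) = 3
  height(27) = 1 + max(-1, -1) = 0
  height(29) = 1 + max(0, -1) = 1
  height(47) = 1 + max(-1, -1) = 0
  height(35) = 1 + max(1, 0) = 2
  height(24) = 1 + max(3, 2) = 4
Height = 4


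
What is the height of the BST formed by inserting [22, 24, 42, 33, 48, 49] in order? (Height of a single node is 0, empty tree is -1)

Insertion order: [22, 24, 42, 33, 48, 49]
Tree (level-order array): [22, None, 24, None, 42, 33, 48, None, None, None, 49]
Compute height bottom-up (empty subtree = -1):
  height(33) = 1 + max(-1, -1) = 0
  height(49) = 1 + max(-1, -1) = 0
  height(48) = 1 + max(-1, 0) = 1
  height(42) = 1 + max(0, 1) = 2
  height(24) = 1 + max(-1, 2) = 3
  height(22) = 1 + max(-1, 3) = 4
Height = 4


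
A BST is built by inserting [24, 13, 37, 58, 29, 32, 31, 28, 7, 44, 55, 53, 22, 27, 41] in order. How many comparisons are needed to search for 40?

Search path for 40: 24 -> 37 -> 58 -> 44 -> 41
Found: False
Comparisons: 5


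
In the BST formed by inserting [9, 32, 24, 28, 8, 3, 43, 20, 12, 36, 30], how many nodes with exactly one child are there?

Tree built from: [9, 32, 24, 28, 8, 3, 43, 20, 12, 36, 30]
Tree (level-order array): [9, 8, 32, 3, None, 24, 43, None, None, 20, 28, 36, None, 12, None, None, 30]
Rule: These are nodes with exactly 1 non-null child.
Per-node child counts:
  node 9: 2 child(ren)
  node 8: 1 child(ren)
  node 3: 0 child(ren)
  node 32: 2 child(ren)
  node 24: 2 child(ren)
  node 20: 1 child(ren)
  node 12: 0 child(ren)
  node 28: 1 child(ren)
  node 30: 0 child(ren)
  node 43: 1 child(ren)
  node 36: 0 child(ren)
Matching nodes: [8, 20, 28, 43]
Count of nodes with exactly one child: 4


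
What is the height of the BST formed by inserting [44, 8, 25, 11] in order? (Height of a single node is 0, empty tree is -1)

Insertion order: [44, 8, 25, 11]
Tree (level-order array): [44, 8, None, None, 25, 11]
Compute height bottom-up (empty subtree = -1):
  height(11) = 1 + max(-1, -1) = 0
  height(25) = 1 + max(0, -1) = 1
  height(8) = 1 + max(-1, 1) = 2
  height(44) = 1 + max(2, -1) = 3
Height = 3


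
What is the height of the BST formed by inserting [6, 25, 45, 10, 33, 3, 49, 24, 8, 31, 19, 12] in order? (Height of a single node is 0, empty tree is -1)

Insertion order: [6, 25, 45, 10, 33, 3, 49, 24, 8, 31, 19, 12]
Tree (level-order array): [6, 3, 25, None, None, 10, 45, 8, 24, 33, 49, None, None, 19, None, 31, None, None, None, 12]
Compute height bottom-up (empty subtree = -1):
  height(3) = 1 + max(-1, -1) = 0
  height(8) = 1 + max(-1, -1) = 0
  height(12) = 1 + max(-1, -1) = 0
  height(19) = 1 + max(0, -1) = 1
  height(24) = 1 + max(1, -1) = 2
  height(10) = 1 + max(0, 2) = 3
  height(31) = 1 + max(-1, -1) = 0
  height(33) = 1 + max(0, -1) = 1
  height(49) = 1 + max(-1, -1) = 0
  height(45) = 1 + max(1, 0) = 2
  height(25) = 1 + max(3, 2) = 4
  height(6) = 1 + max(0, 4) = 5
Height = 5


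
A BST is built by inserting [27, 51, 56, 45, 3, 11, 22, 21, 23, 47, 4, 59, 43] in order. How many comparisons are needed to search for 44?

Search path for 44: 27 -> 51 -> 45 -> 43
Found: False
Comparisons: 4


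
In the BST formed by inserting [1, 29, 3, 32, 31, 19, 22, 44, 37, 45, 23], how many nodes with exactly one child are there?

Tree built from: [1, 29, 3, 32, 31, 19, 22, 44, 37, 45, 23]
Tree (level-order array): [1, None, 29, 3, 32, None, 19, 31, 44, None, 22, None, None, 37, 45, None, 23]
Rule: These are nodes with exactly 1 non-null child.
Per-node child counts:
  node 1: 1 child(ren)
  node 29: 2 child(ren)
  node 3: 1 child(ren)
  node 19: 1 child(ren)
  node 22: 1 child(ren)
  node 23: 0 child(ren)
  node 32: 2 child(ren)
  node 31: 0 child(ren)
  node 44: 2 child(ren)
  node 37: 0 child(ren)
  node 45: 0 child(ren)
Matching nodes: [1, 3, 19, 22]
Count of nodes with exactly one child: 4


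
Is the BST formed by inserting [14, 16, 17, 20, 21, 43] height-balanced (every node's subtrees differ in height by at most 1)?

Tree (level-order array): [14, None, 16, None, 17, None, 20, None, 21, None, 43]
Definition: a tree is height-balanced if, at every node, |h(left) - h(right)| <= 1 (empty subtree has height -1).
Bottom-up per-node check:
  node 43: h_left=-1, h_right=-1, diff=0 [OK], height=0
  node 21: h_left=-1, h_right=0, diff=1 [OK], height=1
  node 20: h_left=-1, h_right=1, diff=2 [FAIL (|-1-1|=2 > 1)], height=2
  node 17: h_left=-1, h_right=2, diff=3 [FAIL (|-1-2|=3 > 1)], height=3
  node 16: h_left=-1, h_right=3, diff=4 [FAIL (|-1-3|=4 > 1)], height=4
  node 14: h_left=-1, h_right=4, diff=5 [FAIL (|-1-4|=5 > 1)], height=5
Node 20 violates the condition: |-1 - 1| = 2 > 1.
Result: Not balanced


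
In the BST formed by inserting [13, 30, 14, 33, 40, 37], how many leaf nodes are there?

Tree built from: [13, 30, 14, 33, 40, 37]
Tree (level-order array): [13, None, 30, 14, 33, None, None, None, 40, 37]
Rule: A leaf has 0 children.
Per-node child counts:
  node 13: 1 child(ren)
  node 30: 2 child(ren)
  node 14: 0 child(ren)
  node 33: 1 child(ren)
  node 40: 1 child(ren)
  node 37: 0 child(ren)
Matching nodes: [14, 37]
Count of leaf nodes: 2


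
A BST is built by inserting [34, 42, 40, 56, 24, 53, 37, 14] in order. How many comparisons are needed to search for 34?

Search path for 34: 34
Found: True
Comparisons: 1


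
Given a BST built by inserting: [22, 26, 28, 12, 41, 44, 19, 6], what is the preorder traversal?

Tree insertion order: [22, 26, 28, 12, 41, 44, 19, 6]
Tree (level-order array): [22, 12, 26, 6, 19, None, 28, None, None, None, None, None, 41, None, 44]
Preorder traversal: [22, 12, 6, 19, 26, 28, 41, 44]


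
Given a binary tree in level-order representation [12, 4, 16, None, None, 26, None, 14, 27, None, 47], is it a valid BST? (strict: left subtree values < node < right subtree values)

Level-order array: [12, 4, 16, None, None, 26, None, 14, 27, None, 47]
Validate using subtree bounds (lo, hi): at each node, require lo < value < hi,
then recurse left with hi=value and right with lo=value.
Preorder trace (stopping at first violation):
  at node 12 with bounds (-inf, +inf): OK
  at node 4 with bounds (-inf, 12): OK
  at node 16 with bounds (12, +inf): OK
  at node 26 with bounds (12, 16): VIOLATION
Node 26 violates its bound: not (12 < 26 < 16).
Result: Not a valid BST


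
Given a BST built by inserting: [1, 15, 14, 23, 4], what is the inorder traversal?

Tree insertion order: [1, 15, 14, 23, 4]
Tree (level-order array): [1, None, 15, 14, 23, 4]
Inorder traversal: [1, 4, 14, 15, 23]


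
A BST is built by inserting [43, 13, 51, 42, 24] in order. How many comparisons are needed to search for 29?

Search path for 29: 43 -> 13 -> 42 -> 24
Found: False
Comparisons: 4


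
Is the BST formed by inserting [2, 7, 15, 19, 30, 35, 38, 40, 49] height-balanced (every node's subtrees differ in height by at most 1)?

Tree (level-order array): [2, None, 7, None, 15, None, 19, None, 30, None, 35, None, 38, None, 40, None, 49]
Definition: a tree is height-balanced if, at every node, |h(left) - h(right)| <= 1 (empty subtree has height -1).
Bottom-up per-node check:
  node 49: h_left=-1, h_right=-1, diff=0 [OK], height=0
  node 40: h_left=-1, h_right=0, diff=1 [OK], height=1
  node 38: h_left=-1, h_right=1, diff=2 [FAIL (|-1-1|=2 > 1)], height=2
  node 35: h_left=-1, h_right=2, diff=3 [FAIL (|-1-2|=3 > 1)], height=3
  node 30: h_left=-1, h_right=3, diff=4 [FAIL (|-1-3|=4 > 1)], height=4
  node 19: h_left=-1, h_right=4, diff=5 [FAIL (|-1-4|=5 > 1)], height=5
  node 15: h_left=-1, h_right=5, diff=6 [FAIL (|-1-5|=6 > 1)], height=6
  node 7: h_left=-1, h_right=6, diff=7 [FAIL (|-1-6|=7 > 1)], height=7
  node 2: h_left=-1, h_right=7, diff=8 [FAIL (|-1-7|=8 > 1)], height=8
Node 38 violates the condition: |-1 - 1| = 2 > 1.
Result: Not balanced


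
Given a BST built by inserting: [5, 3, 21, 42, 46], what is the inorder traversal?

Tree insertion order: [5, 3, 21, 42, 46]
Tree (level-order array): [5, 3, 21, None, None, None, 42, None, 46]
Inorder traversal: [3, 5, 21, 42, 46]


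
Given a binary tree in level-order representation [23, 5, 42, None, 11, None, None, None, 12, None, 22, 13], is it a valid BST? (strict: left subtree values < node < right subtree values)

Level-order array: [23, 5, 42, None, 11, None, None, None, 12, None, 22, 13]
Validate using subtree bounds (lo, hi): at each node, require lo < value < hi,
then recurse left with hi=value and right with lo=value.
Preorder trace (stopping at first violation):
  at node 23 with bounds (-inf, +inf): OK
  at node 5 with bounds (-inf, 23): OK
  at node 11 with bounds (5, 23): OK
  at node 12 with bounds (11, 23): OK
  at node 22 with bounds (12, 23): OK
  at node 13 with bounds (12, 22): OK
  at node 42 with bounds (23, +inf): OK
No violation found at any node.
Result: Valid BST


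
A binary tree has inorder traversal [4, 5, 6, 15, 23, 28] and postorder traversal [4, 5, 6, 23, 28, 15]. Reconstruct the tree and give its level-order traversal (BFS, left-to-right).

Inorder:   [4, 5, 6, 15, 23, 28]
Postorder: [4, 5, 6, 23, 28, 15]
Algorithm: postorder visits root last, so walk postorder right-to-left;
each value is the root of the current inorder slice — split it at that
value, recurse on the right subtree first, then the left.
Recursive splits:
  root=15; inorder splits into left=[4, 5, 6], right=[23, 28]
  root=28; inorder splits into left=[23], right=[]
  root=23; inorder splits into left=[], right=[]
  root=6; inorder splits into left=[4, 5], right=[]
  root=5; inorder splits into left=[4], right=[]
  root=4; inorder splits into left=[], right=[]
Reconstructed level-order: [15, 6, 28, 5, 23, 4]


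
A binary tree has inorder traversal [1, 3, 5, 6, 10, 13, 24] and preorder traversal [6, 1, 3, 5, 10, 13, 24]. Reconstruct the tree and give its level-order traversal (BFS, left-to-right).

Inorder:  [1, 3, 5, 6, 10, 13, 24]
Preorder: [6, 1, 3, 5, 10, 13, 24]
Algorithm: preorder visits root first, so consume preorder in order;
for each root, split the current inorder slice at that value into
left-subtree inorder and right-subtree inorder, then recurse.
Recursive splits:
  root=6; inorder splits into left=[1, 3, 5], right=[10, 13, 24]
  root=1; inorder splits into left=[], right=[3, 5]
  root=3; inorder splits into left=[], right=[5]
  root=5; inorder splits into left=[], right=[]
  root=10; inorder splits into left=[], right=[13, 24]
  root=13; inorder splits into left=[], right=[24]
  root=24; inorder splits into left=[], right=[]
Reconstructed level-order: [6, 1, 10, 3, 13, 5, 24]


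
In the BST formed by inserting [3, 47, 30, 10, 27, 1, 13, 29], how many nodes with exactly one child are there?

Tree built from: [3, 47, 30, 10, 27, 1, 13, 29]
Tree (level-order array): [3, 1, 47, None, None, 30, None, 10, None, None, 27, 13, 29]
Rule: These are nodes with exactly 1 non-null child.
Per-node child counts:
  node 3: 2 child(ren)
  node 1: 0 child(ren)
  node 47: 1 child(ren)
  node 30: 1 child(ren)
  node 10: 1 child(ren)
  node 27: 2 child(ren)
  node 13: 0 child(ren)
  node 29: 0 child(ren)
Matching nodes: [47, 30, 10]
Count of nodes with exactly one child: 3


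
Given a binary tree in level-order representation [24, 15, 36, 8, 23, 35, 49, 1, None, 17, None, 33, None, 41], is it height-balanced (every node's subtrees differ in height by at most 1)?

Tree (level-order array): [24, 15, 36, 8, 23, 35, 49, 1, None, 17, None, 33, None, 41]
Definition: a tree is height-balanced if, at every node, |h(left) - h(right)| <= 1 (empty subtree has height -1).
Bottom-up per-node check:
  node 1: h_left=-1, h_right=-1, diff=0 [OK], height=0
  node 8: h_left=0, h_right=-1, diff=1 [OK], height=1
  node 17: h_left=-1, h_right=-1, diff=0 [OK], height=0
  node 23: h_left=0, h_right=-1, diff=1 [OK], height=1
  node 15: h_left=1, h_right=1, diff=0 [OK], height=2
  node 33: h_left=-1, h_right=-1, diff=0 [OK], height=0
  node 35: h_left=0, h_right=-1, diff=1 [OK], height=1
  node 41: h_left=-1, h_right=-1, diff=0 [OK], height=0
  node 49: h_left=0, h_right=-1, diff=1 [OK], height=1
  node 36: h_left=1, h_right=1, diff=0 [OK], height=2
  node 24: h_left=2, h_right=2, diff=0 [OK], height=3
All nodes satisfy the balance condition.
Result: Balanced


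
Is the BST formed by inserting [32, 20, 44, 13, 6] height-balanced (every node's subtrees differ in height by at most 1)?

Tree (level-order array): [32, 20, 44, 13, None, None, None, 6]
Definition: a tree is height-balanced if, at every node, |h(left) - h(right)| <= 1 (empty subtree has height -1).
Bottom-up per-node check:
  node 6: h_left=-1, h_right=-1, diff=0 [OK], height=0
  node 13: h_left=0, h_right=-1, diff=1 [OK], height=1
  node 20: h_left=1, h_right=-1, diff=2 [FAIL (|1--1|=2 > 1)], height=2
  node 44: h_left=-1, h_right=-1, diff=0 [OK], height=0
  node 32: h_left=2, h_right=0, diff=2 [FAIL (|2-0|=2 > 1)], height=3
Node 20 violates the condition: |1 - -1| = 2 > 1.
Result: Not balanced
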